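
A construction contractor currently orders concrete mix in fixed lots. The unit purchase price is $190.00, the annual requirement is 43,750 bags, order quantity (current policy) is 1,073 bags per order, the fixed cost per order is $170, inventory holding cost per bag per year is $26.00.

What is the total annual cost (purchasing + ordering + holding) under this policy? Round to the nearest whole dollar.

$8,333,381

Annual ordering cost = (D/Q)·S = (43,750/1,073) × 170 = $6,931.50
Annual holding cost  = (Q/2)·H = (1,073/2) × 26 = $13,949.00
Purchase cost = D·C = 43,750 × 190 = $8,312,500.00
Total = $6,931.50 + $13,949.00 + $8,312,500.00 = $8,333,380.50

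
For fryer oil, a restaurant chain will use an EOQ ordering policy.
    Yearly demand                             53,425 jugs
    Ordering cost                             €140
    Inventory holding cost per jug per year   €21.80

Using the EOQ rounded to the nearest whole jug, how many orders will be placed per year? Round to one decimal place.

Q* = √(2·D·S / H) = √(2·53,425·140 / 21.8) = √686,192.7 ≈ 828.37 → Q = 828
N = D/Q = 53,425/828 ≈ 64.523 orders/yr

64.5 orders per year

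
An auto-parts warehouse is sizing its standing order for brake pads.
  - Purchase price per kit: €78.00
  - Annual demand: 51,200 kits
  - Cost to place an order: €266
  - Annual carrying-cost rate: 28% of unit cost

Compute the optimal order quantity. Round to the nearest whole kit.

H = i·C = 0.28 × €78 = €21.8400 per kit-year
Optimal lot size Q* = (2 × 51,200 × €266 / €21.84)^½ ≈ 1,116.77

1,117 kits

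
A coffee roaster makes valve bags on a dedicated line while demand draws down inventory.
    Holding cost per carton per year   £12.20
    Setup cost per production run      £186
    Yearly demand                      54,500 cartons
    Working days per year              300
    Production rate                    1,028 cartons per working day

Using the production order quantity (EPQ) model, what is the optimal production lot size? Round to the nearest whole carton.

1,421 cartons

Daily demand d = 54,500/300 = 181.667; p = 1028; 1 − d/p = 0.82328
EPQ = √(2DS / (H(1 − d/p)))
    = √(2 × 54,500 × 186 / (12.2 × 0.82328)) ≈ 1,420.74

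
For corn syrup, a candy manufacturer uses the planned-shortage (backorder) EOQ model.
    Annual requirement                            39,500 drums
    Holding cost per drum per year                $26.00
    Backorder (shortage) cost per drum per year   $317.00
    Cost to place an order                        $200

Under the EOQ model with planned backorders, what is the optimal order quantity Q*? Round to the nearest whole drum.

Q* = √(2DS/H) · √((H + b)/b)
   = √(2 × 39,500 × 200 / 26) · √((26 + 317) / 317)
   = 779.546 × 1.0402 ≈ 810.89

811 drums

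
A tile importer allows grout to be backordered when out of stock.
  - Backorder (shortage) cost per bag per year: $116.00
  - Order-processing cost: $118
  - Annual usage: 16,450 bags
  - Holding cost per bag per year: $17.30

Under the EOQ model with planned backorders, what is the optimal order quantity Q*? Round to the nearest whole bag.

508 bags

Q* = √(2DS/H) · √((H + b)/b)
   = √(2 × 16,450 × 118 / 17.3) · √((17.3 + 116) / 116)
   = 473.714 × 1.0720 ≈ 507.81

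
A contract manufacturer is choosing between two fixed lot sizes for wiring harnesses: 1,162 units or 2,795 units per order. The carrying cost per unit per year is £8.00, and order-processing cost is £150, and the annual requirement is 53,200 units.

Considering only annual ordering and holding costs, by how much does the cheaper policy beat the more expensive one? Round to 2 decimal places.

TC(Q) = (D/Q)S + (Q/2)H
TC(1,162) = (53,200/1,162)×150 + (1,162/2)×8 = £11,515.47
TC(2,795) = (53,200/2,795)×150 + (2,795/2)×8 = £14,035.10
Lots of 1,162 are cheaper by £2,519.63.

£2,519.63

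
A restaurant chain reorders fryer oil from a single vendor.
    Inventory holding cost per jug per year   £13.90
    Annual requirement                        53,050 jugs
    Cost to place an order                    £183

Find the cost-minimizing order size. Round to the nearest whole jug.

1,182 jugs

EOQ = √(2DS/H) = √(2 × 53,050 × 183 / 13.9)
    = √(1,396,856.12) ≈ 1,181.89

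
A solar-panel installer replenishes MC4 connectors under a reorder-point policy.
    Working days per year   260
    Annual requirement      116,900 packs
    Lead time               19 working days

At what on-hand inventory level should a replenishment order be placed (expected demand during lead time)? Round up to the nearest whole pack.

Daily demand d = 116,900 / 260 = 449.615 packs/day
Demand during lead time = 449.615 × 19 = 8,542.69
Reorder point = 8,542.69 → round up

8,543 packs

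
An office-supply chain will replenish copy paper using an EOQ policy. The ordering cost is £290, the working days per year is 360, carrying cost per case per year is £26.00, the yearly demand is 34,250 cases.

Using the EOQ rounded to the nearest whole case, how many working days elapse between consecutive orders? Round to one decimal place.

2DS/H = 2·34,250·290/26 = 764,038.46
EOQ = √764,038.46 ≈ 874.09 → Q = 874 cases
Days between orders = 360 / (D/Q) = 360 / 39.188 ≈ 9.187

9.2 days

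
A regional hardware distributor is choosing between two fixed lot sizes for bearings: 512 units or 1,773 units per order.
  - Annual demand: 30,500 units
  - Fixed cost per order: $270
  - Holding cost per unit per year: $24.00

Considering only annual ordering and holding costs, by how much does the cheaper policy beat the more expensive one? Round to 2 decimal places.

For each Q, cost = (D/Q)·S + (Q/2)·H.
TC(512) = (30,500/512)×270 + (512/2)×24 = $22,227.98
TC(1,773) = (30,500/1,773)×270 + (1,773/2)×24 = $25,920.67
|ΔTC| = |$22,227.98 − $25,920.67| = $3,692.69

$3,692.69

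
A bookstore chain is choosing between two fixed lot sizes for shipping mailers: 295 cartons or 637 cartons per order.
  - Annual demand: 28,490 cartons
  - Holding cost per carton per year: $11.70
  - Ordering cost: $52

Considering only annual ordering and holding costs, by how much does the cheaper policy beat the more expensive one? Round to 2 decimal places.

For each Q, cost = (D/Q)·S + (Q/2)·H.
TC(295) = (28,490/295)×52 + (295/2)×11.7 = $6,747.72
TC(637) = (28,490/637)×52 + (637/2)×11.7 = $6,052.16
Cheaper: Q = 637.  Difference = $695.55

$695.55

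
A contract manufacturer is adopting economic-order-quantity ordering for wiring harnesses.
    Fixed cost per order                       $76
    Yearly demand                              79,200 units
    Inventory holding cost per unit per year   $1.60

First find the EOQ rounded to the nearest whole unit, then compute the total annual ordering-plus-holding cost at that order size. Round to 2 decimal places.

$4,388.79

2DS/H = 2·79,200·76/1.6 = 7,524,000.00
EOQ = √7,524,000.00 ≈ 2,742.99 → Q = 2,743 units
Ordering: D/Q × S = 79,200/2,743 × $76 = $2,194.39
Holding:  Q/2 × H = 2,743/2 × $1.6 = $2,194.40
Total = $2,194.39 + $2,194.40 = $4,388.79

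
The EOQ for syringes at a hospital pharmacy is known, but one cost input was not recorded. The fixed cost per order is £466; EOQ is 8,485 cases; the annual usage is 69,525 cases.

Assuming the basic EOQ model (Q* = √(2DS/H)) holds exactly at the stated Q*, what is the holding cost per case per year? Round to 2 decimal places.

£0.90

Since Q* = (2DS/H)^½, squaring gives Q*²·H = 2DS.
H = 2DS / Q² = 2 × 69,525 × 466 / 8,485² = 0.9000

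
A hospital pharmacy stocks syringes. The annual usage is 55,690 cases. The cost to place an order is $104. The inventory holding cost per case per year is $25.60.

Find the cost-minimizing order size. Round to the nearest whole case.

673 cases

2DS/H = 2·55,690·104/25.6 = 452,481.25
EOQ = √452,481.25 ≈ 672.67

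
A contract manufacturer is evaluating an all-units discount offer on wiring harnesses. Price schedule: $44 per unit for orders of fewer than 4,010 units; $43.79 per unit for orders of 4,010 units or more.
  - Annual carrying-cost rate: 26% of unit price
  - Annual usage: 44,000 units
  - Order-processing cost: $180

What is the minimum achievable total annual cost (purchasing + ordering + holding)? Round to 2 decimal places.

$1,949,461.41

H₁ = 26%×$44 = $11.4400;  H₂ = 26%×$43.79 = $11.3854
EOQ₁ = √(2×44,000×180/11.4400) = 1,176.70  (< 4,010, feasible at tier 1)
EOQ₂ = √(2×44,000×180/11.3854) = 1,179.51  (< 4,010 → use Q = 4,010 at tier-2 price)
TC(tier 1 (EOQ₁), Q≈1,176.7) = $1,949,461.41
TC(tier 2, Q≈4,010.0) = $1,951,562.79
Minimum at tier 1 (EOQ₁): $1,949,461.41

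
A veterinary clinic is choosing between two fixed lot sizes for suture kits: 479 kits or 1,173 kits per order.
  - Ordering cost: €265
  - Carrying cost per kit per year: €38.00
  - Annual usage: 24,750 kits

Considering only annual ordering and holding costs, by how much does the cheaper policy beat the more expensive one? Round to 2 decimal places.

€5,084.84

TC(Q) = (D/Q)S + (Q/2)H
TC(479) = (24,750/479)×265 + (479/2)×38 = €22,793.59
TC(1,173) = (24,750/1,173)×265 + (1,173/2)×38 = €27,878.43
Cheaper: Q = 479.  Difference = €5,084.84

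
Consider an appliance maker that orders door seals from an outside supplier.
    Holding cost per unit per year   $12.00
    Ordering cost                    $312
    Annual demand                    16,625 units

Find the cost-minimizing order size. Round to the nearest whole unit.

Optimal lot size Q* = (2 × 16,625 × $312 / $12)^½ ≈ 929.78

930 units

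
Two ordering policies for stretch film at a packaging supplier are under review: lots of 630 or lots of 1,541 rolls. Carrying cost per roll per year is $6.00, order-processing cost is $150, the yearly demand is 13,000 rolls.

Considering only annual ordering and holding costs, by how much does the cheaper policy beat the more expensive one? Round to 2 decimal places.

Annual cost at Q: ordering D·S/Q plus holding Q·H/2.
TC(630) = (13,000/630)×150 + (630/2)×6 = $4,985.24
TC(1,541) = (13,000/1,541)×150 + (1,541/2)×6 = $5,888.41
Cheaper: Q = 630.  Difference = $903.17

$903.17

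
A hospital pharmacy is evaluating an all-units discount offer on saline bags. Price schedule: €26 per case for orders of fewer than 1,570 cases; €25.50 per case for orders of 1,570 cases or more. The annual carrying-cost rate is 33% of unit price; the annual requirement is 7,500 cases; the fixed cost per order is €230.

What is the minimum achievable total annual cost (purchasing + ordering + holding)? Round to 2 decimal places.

H₁ = 33%×€26 = €8.5800;  H₂ = 33%×€25.50 = €8.4150
EOQ₁ = √(2×7,500×230/8.5800) = 634.11  (< 1,570, feasible at tier 1)
EOQ₂ = √(2×7,500×230/8.4150) = 640.30  (< 1,570 → use Q = 1,570 at tier-2 price)
TC(tier 1 (EOQ₁), Q≈634.1) = €200,440.68
TC(tier 2, Q≈1,570.0) = €198,954.50
Minimum at tier 2: €198,954.50

€198,954.50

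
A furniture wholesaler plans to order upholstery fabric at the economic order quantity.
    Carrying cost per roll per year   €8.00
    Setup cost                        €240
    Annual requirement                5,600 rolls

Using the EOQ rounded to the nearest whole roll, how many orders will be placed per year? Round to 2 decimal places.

9.66 orders per year

Q* = √(2·D·S / H) = √(2·5,600·240 / 8) = √336,000.0 ≈ 579.66 → Q = 580
Orders per year = D/Q = 5,600 / 580 = 9.655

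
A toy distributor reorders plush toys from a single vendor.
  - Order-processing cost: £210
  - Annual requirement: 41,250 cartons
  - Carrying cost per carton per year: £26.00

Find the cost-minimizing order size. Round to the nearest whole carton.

816 cartons

2DS/H = 2·41,250·210/26 = 666,346.15
EOQ = √666,346.15 ≈ 816.30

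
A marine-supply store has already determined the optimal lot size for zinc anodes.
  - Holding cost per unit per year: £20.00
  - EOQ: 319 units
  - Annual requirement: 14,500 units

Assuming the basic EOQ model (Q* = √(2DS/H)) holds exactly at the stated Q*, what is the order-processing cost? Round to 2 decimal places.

£70.18

Since Q* = (2DS/H)^½, squaring gives Q*²·H = 2DS.
S = Q²H / (2D) = 319² × 20 / (2 × 14,500) = 70.1800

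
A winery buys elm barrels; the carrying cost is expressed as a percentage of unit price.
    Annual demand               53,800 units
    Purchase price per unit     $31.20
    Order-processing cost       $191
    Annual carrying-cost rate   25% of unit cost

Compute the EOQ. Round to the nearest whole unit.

1,623 units

H = i·C = 0.25 × $31.2 = $7.8000 per unit-year
EOQ = √(2DS/H) = √(2 × 53,800 × 191 / 7.8)
    = √(2,634,820.51) ≈ 1,623.21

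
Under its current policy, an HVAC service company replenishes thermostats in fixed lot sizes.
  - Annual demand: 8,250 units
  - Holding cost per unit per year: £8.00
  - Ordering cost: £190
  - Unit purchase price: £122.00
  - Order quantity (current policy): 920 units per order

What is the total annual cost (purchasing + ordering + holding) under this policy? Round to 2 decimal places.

£1,011,883.80

Orders/yr = 8,250/920 = 8.967; ordering cost = 8.967 × £190 = £1,703.80
Average inventory = 920/2 = 460; holding cost = 460 × £8 = £3,680.00
Purchase cost = D·C = 8,250 × 122 = £1,006,500.00
Total = £1,703.80 + £3,680.00 + £1,006,500.00 = £1,011,883.80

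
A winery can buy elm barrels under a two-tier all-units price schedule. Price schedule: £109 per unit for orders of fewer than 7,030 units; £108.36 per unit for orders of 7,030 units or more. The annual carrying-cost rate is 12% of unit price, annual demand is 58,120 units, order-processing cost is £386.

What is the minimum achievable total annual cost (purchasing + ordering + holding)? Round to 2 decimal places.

£6,346,780.67

H₁ = 12%×£109 = £13.0800;  H₂ = 12%×£108.36 = £13.0032
EOQ₁ = √(2×58,120×386/13.0800) = 1,852.11  (< 7,030, feasible at tier 1)
EOQ₂ = √(2×58,120×386/13.0032) = 1,857.57  (< 7,030 → use Q = 7,030 at tier-2 price)
TC(tier 1 (EOQ₁), Q≈1,852.1) = £6,359,305.64
TC(tier 2, Q≈7,030.0) = £6,346,780.67
Minimum at tier 2: £6,346,780.67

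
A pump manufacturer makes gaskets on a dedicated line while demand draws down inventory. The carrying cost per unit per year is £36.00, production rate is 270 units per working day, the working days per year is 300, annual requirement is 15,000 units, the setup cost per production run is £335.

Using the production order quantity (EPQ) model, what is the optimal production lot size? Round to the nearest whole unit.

585 units

Daily demand d = 15,000/300 = 50.000; p = 270; 1 − d/p = 0.81481
EPQ = √(2DS / (H(1 − d/p)))
    = √(2 × 15,000 × 335 / (36 × 0.81481)) ≈ 585.33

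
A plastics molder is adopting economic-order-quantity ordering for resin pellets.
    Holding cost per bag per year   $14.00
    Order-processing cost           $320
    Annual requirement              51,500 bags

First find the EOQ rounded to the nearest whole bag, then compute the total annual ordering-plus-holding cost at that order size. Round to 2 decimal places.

Q* = √(2·D·S / H) = √(2·51,500·320 / 14) = √2,354,285.7 ≈ 1,534.37 → Q = 1,534 bags
Annual ordering cost = (D/Q)·S = (51,500/1,534) × 320 = $10,743.16
Annual holding cost  = (Q/2)·H = (1,534/2) × 14 = $10,738.00
Total = $10,743.16 + $10,738.00 = $21,481.16

$21,481.16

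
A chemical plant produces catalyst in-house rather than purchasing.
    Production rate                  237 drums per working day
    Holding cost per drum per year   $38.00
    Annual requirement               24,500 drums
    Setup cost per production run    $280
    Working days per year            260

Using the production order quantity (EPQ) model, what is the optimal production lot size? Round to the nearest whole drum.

Daily demand d = 24,500/260 = 94.231; p = 237; 1 − d/p = 0.60240
EPQ = √(2DS / (H(1 − d/p)))
    = √(2 × 24,500 × 280 / (38 × 0.60240)) ≈ 774.18

774 drums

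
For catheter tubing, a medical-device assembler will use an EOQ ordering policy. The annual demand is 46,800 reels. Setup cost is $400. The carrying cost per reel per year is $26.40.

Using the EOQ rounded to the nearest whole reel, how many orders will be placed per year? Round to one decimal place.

39.3 orders per year

Optimal lot size Q* = (2 × 46,800 × $400 / $26.4)^½ ≈ 1,190.87 → Q = 1,191
N = D/Q = 46,800/1,191 ≈ 39.295 orders/yr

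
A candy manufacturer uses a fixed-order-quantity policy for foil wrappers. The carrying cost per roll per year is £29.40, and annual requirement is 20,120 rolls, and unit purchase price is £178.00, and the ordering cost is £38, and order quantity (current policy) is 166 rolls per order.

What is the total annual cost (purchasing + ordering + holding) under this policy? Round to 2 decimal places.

£3,588,405.98

Ordering: D/Q × S = 20,120/166 × £38 = £4,605.78
Holding:  Q/2 × H = 166/2 × £29.4 = £2,440.20
Purchase cost = D·C = 20,120 × 178 = £3,581,360.00
Total = £4,605.78 + £2,440.20 + £3,581,360.00 = £3,588,405.98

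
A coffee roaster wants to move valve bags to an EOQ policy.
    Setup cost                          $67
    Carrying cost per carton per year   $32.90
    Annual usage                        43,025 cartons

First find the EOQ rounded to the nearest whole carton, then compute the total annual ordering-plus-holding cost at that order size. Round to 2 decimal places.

Optimal lot size Q* = (2 × 43,025 × $67 / $32.9)^½ ≈ 418.62 → Q = 419 cartons
Orders/yr = 43,025/419 = 102.685; ordering cost = 102.685 × $67 = $6,879.89
Average inventory = 419/2 = 209.5; holding cost = 209.5 × $32.9 = $6,892.55
Total = $6,879.89 + $6,892.55 = $13,772.44

$13,772.44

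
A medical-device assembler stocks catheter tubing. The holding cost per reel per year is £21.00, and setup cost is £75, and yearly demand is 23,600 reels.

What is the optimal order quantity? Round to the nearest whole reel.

411 reels

Q* = √(2·D·S / H) = √(2·23,600·75 / 21) = √168,571.4 ≈ 410.57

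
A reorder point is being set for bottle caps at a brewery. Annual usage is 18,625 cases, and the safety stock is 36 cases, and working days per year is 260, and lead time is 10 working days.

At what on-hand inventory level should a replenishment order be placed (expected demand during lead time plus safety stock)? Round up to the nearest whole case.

753 cases

Daily demand d = 18,625 / 260 = 71.635 cases/day
Demand during lead time = 71.635 × 10 = 716.35
Reorder point = 716.35 + 36 = 752.35 → round up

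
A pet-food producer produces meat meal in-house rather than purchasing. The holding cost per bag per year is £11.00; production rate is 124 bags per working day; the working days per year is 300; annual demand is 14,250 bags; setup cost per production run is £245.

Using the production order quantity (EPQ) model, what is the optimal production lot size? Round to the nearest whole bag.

d = 14,250/300 = 47.5000 bags/day;  effective holding cost H(1 − d/p) = 11·(1 − 47.5000/124) = 6.78629
Q* = √(2DS / H_eff) = √(2·14,250·245 / 6.78629) ≈ 1,014.35

1,014 bags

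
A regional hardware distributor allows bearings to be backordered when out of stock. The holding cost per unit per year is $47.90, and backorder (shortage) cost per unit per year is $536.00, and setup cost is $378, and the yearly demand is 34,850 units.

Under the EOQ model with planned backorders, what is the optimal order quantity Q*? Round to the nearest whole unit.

774 units

Q* = √(2DS/H) · √((H + b)/b)
   = √(2 × 34,850 × 378 / 47.9) · √((47.9 + 536) / 536)
   = 741.642 × 1.0437 ≈ 774.07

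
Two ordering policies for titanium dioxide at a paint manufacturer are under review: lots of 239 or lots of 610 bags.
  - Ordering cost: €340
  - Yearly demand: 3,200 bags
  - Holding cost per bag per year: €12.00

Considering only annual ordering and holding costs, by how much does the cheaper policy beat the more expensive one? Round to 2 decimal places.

€542.69

Annual cost at Q: ordering D·S/Q plus holding Q·H/2.
TC(239) = (3,200/239)×340 + (239/2)×12 = €5,986.30
TC(610) = (3,200/610)×340 + (610/2)×12 = €5,443.61
Cheaper: Q = 610.  Difference = €542.69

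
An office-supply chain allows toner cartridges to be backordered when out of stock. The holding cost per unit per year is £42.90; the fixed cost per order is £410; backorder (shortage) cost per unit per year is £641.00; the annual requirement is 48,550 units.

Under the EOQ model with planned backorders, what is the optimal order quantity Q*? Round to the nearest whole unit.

995 units

Basic EOQ = √(2·48,550·410/42.9) = 963.325
Backorder adjustment √((H+b)/b) = √((42.9+641)/641) = 1.0329
Q* = 963.325 × 1.0329 ≈ 995.04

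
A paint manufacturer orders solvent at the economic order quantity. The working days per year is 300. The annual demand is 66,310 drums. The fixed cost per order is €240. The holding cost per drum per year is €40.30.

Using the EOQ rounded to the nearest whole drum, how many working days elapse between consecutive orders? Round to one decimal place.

4.0 days

EOQ = √(2DS/H) = √(2 × 66,310 × 240 / 40.3)
    = √(789,796.53) ≈ 888.70 → Q = 889 drums
Days between orders = 300 / (D/Q) = 300 / 74.589 ≈ 4.022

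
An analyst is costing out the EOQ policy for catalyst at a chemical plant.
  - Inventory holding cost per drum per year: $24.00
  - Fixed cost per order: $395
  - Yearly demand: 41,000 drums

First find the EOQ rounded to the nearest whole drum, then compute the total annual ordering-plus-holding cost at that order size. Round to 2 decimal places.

Optimal lot size Q* = (2 × 41,000 × $395 / $24)^½ ≈ 1,161.72 → Q = 1,162 drums
Annual ordering cost = (D/Q)·S = (41,000/1,162) × 395 = $13,937.18
Annual holding cost  = (Q/2)·H = (1,162/2) × 24 = $13,944.00
Total = $13,937.18 + $13,944.00 = $27,881.18

$27,881.18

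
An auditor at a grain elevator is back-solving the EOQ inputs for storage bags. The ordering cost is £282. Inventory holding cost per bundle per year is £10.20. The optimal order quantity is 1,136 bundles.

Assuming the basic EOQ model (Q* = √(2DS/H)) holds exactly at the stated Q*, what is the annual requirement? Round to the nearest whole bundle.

EOQ relation: Q² = 2DS/H, so rearrange for the unknown.
D = Q²H / (2S) = 1,136² × 10.2 / (2 × 282) = 23,338.76

23,339 bundles per year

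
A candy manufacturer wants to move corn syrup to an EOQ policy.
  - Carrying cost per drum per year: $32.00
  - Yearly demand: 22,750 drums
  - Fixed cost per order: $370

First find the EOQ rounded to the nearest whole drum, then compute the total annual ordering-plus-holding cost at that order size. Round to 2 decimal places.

$23,210.34

EOQ = √(2DS/H) = √(2 × 22,750 × 370 / 32)
    = √(526,093.75) ≈ 725.32 → Q = 725 drums
Orders/yr = 22,750/725 = 31.379; ordering cost = 31.379 × $370 = $11,610.34
Average inventory = 725/2 = 362.5; holding cost = 362.5 × $32 = $11,600.00
Total = $11,610.34 + $11,600.00 = $23,210.34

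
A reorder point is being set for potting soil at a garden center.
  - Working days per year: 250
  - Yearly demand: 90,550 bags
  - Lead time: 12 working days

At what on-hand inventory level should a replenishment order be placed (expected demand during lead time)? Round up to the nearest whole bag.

4,347 bags

Daily demand d = 90,550 / 250 = 362.200 bags/day
Demand during lead time = 362.200 × 12 = 4,346.40
Reorder point = 4,346.40 → round up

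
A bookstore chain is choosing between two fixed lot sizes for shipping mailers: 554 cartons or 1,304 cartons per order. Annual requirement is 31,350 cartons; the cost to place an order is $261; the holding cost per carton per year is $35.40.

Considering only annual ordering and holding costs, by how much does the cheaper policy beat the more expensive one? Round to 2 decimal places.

Annual cost at Q: ordering D·S/Q plus holding Q·H/2.
TC(554) = (31,350/554)×261 + (554/2)×35.4 = $24,575.38
TC(1,304) = (31,350/1,304)×261 + (1,304/2)×35.4 = $29,355.61
|ΔTC| = |$24,575.38 − $29,355.61| = $4,780.22

$4,780.22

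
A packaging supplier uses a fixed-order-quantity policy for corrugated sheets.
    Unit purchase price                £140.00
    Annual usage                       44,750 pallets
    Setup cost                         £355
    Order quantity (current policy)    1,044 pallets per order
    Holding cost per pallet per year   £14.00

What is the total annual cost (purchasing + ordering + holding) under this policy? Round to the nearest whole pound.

£6,287,525

Orders/yr = 44,750/1,044 = 42.864; ordering cost = 42.864 × £355 = £15,216.71
Average inventory = 1,044/2 = 522; holding cost = 522 × £14 = £7,308.00
Purchase cost = D·C = 44,750 × 140 = £6,265,000.00
Total = £15,216.71 + £7,308.00 + £6,265,000.00 = £6,287,524.71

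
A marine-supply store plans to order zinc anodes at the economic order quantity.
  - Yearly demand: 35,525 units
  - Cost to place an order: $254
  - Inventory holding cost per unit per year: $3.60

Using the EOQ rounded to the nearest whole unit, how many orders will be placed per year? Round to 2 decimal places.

Q* = √(2·D·S / H) = √(2·35,525·254 / 3.6) = √5,012,972.2 ≈ 2,238.97 → Q = 2,239
N = D/Q = 35,525/2,239 ≈ 15.866 orders/yr

15.87 orders per year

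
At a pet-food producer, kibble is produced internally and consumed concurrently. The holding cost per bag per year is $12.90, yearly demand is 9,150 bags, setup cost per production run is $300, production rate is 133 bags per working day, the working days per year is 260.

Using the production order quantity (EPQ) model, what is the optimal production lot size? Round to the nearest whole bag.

761 bags

Daily demand d = 9,150/260 = 35.192; p = 133; 1 − d/p = 0.73540
EPQ = √(2DS / (H(1 − d/p)))
    = √(2 × 9,150 × 300 / (12.9 × 0.73540)) ≈ 760.73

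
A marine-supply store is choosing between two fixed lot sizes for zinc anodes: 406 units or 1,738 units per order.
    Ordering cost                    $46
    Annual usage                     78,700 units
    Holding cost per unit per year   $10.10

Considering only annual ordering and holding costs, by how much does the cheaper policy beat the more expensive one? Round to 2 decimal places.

TC(Q) = (D/Q)S + (Q/2)H
TC(406) = (78,700/406)×46 + (406/2)×10.1 = $10,967.05
TC(1,738) = (78,700/1,738)×46 + (1,738/2)×10.1 = $10,859.87
Lots of 1,738 are cheaper by $107.18.

$107.18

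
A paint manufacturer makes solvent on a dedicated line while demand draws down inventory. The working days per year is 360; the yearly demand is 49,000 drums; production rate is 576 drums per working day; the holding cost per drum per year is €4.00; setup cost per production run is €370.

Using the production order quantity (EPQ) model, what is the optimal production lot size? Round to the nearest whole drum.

3,445 drums

d = 49,000/360 = 136.1111 drums/day;  effective holding cost H(1 − d/p) = 4·(1 − 136.1111/576) = 3.05478
Q* = √(2DS / H_eff) = √(2·49,000·370 / 3.05478) ≈ 3,445.27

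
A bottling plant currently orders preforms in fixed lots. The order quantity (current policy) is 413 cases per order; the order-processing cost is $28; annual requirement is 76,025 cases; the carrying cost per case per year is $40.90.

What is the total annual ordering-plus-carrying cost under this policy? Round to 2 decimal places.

$13,600.09

Ordering: D/Q × S = 76,025/413 × $28 = $5,154.24
Holding:  Q/2 × H = 413/2 × $40.9 = $8,445.85
Total = $5,154.24 + $8,445.85 = $13,600.09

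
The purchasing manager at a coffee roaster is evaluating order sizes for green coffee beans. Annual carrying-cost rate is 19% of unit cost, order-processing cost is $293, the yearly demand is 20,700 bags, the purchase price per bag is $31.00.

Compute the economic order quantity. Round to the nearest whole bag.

H = i·C = 0.19 × $31 = $5.8900 per bag-year
Optimal lot size Q* = (2 × 20,700 × $293 / $5.89)^½ ≈ 1,435.08

1,435 bags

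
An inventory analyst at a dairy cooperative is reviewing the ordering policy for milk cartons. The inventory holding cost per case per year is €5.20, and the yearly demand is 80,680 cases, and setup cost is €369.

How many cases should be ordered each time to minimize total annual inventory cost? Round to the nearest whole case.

3,384 cases

2DS/H = 2·80,680·369/5.2 = 11,450,353.85
EOQ = √11,450,353.85 ≈ 3,383.84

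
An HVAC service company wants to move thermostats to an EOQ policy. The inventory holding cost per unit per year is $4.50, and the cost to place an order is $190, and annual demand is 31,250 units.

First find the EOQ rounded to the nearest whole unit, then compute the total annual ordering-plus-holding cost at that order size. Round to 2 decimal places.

2DS/H = 2·31,250·190/4.5 = 2,638,888.89
EOQ = √2,638,888.89 ≈ 1,624.47 → Q = 1,624 units
Orders/yr = 31,250/1,624 = 19.243; ordering cost = 19.243 × $190 = $3,656.10
Average inventory = 1,624/2 = 812; holding cost = 812 × $4.5 = $3,654.00
Total = $3,656.10 + $3,654.00 = $7,310.10

$7,310.10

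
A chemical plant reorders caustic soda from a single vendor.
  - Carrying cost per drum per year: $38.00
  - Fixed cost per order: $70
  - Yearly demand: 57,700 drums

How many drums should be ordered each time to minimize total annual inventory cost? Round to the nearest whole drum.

461 drums

Q* = √(2·D·S / H) = √(2·57,700·70 / 38) = √212,578.9 ≈ 461.06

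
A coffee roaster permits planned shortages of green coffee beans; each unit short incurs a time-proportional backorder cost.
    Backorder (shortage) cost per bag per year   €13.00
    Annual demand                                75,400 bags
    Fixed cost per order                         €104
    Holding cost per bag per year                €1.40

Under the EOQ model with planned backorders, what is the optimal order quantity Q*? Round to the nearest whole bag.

3,523 bags

Basic EOQ = √(2·75,400·104/1.4) = 3,346.982
Backorder adjustment √((H+b)/b) = √((1.4+13)/13) = 1.0525
Q* = 3,346.982 × 1.0525 ≈ 3,522.60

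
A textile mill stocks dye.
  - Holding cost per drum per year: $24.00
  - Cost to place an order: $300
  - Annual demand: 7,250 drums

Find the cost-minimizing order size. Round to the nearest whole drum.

EOQ = √(2DS/H) = √(2 × 7,250 × 300 / 24)
    = √(181,250.00) ≈ 425.73

426 drums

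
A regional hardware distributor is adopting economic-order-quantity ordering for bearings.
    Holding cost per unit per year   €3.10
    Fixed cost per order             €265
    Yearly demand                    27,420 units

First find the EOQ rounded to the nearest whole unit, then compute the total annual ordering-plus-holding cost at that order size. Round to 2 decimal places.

2DS/H = 2·27,420·265/3.1 = 4,687,935.48
EOQ = √4,687,935.48 ≈ 2,165.16 → Q = 2,165 units
Ordering: D/Q × S = 27,420/2,165 × €265 = €3,356.26
Holding:  Q/2 × H = 2,165/2 × €3.1 = €3,355.75
Total = €3,356.26 + €3,355.75 = €6,712.01

€6,712.01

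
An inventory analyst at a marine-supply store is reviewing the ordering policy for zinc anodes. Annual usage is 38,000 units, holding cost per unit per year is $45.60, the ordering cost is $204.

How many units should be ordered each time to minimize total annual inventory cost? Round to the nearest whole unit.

EOQ = √(2DS/H) = √(2 × 38,000 × 204 / 45.6)
    = √(340,000.00) ≈ 583.10

583 units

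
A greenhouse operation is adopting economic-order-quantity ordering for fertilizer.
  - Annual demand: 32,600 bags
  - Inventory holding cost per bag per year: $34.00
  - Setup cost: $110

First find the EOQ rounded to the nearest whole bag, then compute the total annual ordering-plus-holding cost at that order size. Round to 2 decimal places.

$15,615.64

EOQ = √(2DS/H) = √(2 × 32,600 × 110 / 34)
    = √(210,941.18) ≈ 459.28 → Q = 459 bags
Orders/yr = 32,600/459 = 71.024; ordering cost = 71.024 × $110 = $7,812.64
Average inventory = 459/2 = 229.5; holding cost = 229.5 × $34 = $7,803.00
Total = $7,812.64 + $7,803.00 = $15,615.64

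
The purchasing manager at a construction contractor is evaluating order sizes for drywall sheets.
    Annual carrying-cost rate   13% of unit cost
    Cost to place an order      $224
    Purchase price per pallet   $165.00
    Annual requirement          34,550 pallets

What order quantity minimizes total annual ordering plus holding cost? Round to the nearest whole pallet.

Holding cost per pallet per year: H = 13% × $165 = $21.4500
Optimal lot size Q* = (2 × 34,550 × $224 / $21.45)^½ ≈ 849.47

849 pallets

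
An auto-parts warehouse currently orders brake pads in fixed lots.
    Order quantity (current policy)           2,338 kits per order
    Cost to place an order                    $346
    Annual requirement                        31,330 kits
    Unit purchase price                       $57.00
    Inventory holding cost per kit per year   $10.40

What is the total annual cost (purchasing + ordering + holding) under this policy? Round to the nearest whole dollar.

$1,802,604

Ordering: D/Q × S = 31,330/2,338 × $346 = $4,636.52
Holding:  Q/2 × H = 2,338/2 × $10.4 = $12,157.60
Purchase cost = D·C = 31,330 × 57 = $1,785,810.00
Total = $4,636.52 + $12,157.60 + $1,785,810.00 = $1,802,604.12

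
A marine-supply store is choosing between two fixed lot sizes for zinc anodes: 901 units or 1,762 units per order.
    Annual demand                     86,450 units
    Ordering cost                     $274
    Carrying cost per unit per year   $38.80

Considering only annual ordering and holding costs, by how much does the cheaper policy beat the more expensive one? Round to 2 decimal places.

$3,856.81

TC(Q) = (D/Q)S + (Q/2)H
TC(901) = (86,450/901)×274 + (901/2)×38.8 = $43,769.41
TC(1,762) = (86,450/1,762)×274 + (1,762/2)×38.8 = $47,626.22
Cheaper: Q = 901.  Difference = $3,856.81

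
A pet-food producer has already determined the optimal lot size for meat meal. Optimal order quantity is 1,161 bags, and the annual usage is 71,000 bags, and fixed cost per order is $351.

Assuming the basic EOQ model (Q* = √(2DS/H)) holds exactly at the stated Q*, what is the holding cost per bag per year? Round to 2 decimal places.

Since Q* = (2DS/H)^½, squaring gives Q*²·H = 2DS.
H = 2DS / Q² = 2 × 71,000 × 351 / 1,161² = 36.9769

$36.98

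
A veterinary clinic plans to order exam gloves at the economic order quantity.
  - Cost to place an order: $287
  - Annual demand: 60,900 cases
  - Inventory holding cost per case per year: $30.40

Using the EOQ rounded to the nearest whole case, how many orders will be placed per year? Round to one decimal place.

56.8 orders per year

Q* = √(2·D·S / H) = √(2·60,900·287 / 30.4) = √1,149,888.2 ≈ 1,072.33 → Q = 1,072
Orders per year = D/Q = 60,900 / 1,072 = 56.810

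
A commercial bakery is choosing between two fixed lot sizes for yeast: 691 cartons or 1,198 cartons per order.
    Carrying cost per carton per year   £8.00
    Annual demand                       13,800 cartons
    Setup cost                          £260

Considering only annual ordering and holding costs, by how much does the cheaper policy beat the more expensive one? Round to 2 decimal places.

£169.48

Annual cost at Q: ordering D·S/Q plus holding Q·H/2.
TC(691) = (13,800/691)×260 + (691/2)×8 = £7,956.47
TC(1,198) = (13,800/1,198)×260 + (1,198/2)×8 = £7,786.99
|ΔTC| = |£7,956.47 − £7,786.99| = £169.48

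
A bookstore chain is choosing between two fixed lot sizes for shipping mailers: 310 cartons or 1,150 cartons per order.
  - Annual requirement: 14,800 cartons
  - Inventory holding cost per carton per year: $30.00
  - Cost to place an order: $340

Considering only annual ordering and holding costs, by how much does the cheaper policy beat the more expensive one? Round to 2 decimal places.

$743.39

For each Q, cost = (D/Q)·S + (Q/2)·H.
TC(310) = (14,800/310)×340 + (310/2)×30 = $20,882.26
TC(1,150) = (14,800/1,150)×340 + (1,150/2)×30 = $21,625.65
|ΔTC| = |$20,882.26 − $21,625.65| = $743.39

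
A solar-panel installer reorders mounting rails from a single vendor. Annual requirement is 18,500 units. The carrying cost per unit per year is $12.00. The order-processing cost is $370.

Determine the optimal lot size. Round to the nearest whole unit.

Optimal lot size Q* = (2 × 18,500 × $370 / $12)^½ ≈ 1,068.10

1,068 units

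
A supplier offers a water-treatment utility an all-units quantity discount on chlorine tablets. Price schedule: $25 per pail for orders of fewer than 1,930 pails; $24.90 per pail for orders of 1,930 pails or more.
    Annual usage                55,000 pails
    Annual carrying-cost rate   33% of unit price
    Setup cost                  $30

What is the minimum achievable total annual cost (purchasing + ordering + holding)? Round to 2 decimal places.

H₁ = 33%×$25 = $8.2500;  H₂ = 33%×$24.90 = $8.2170
EOQ₁ = √(2×55,000×30/8.2500) = 632.46  (< 1,930, feasible at tier 1)
EOQ₂ = √(2×55,000×30/8.2170) = 633.72  (< 1,930 → use Q = 1,930 at tier-2 price)
TC(tier 1 (EOQ₁), Q≈632.5) = $1,380,217.76
TC(tier 2, Q≈1,930.0) = $1,378,284.33
Minimum at tier 2: $1,378,284.33

$1,378,284.33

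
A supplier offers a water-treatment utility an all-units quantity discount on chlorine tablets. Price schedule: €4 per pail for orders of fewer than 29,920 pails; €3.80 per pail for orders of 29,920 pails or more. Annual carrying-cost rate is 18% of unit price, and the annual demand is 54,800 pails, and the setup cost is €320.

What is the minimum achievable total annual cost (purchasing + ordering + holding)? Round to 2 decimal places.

€219,058.74

H₁ = 18%×€4 = €0.7200;  H₂ = 18%×€3.80 = €0.6840
EOQ₁ = √(2×54,800×320/0.7200) = 6,979.33  (< 29,920, feasible at tier 1)
EOQ₂ = √(2×54,800×320/0.6840) = 7,160.65  (< 29,920 → use Q = 29,920 at tier-2 price)
TC(tier 1 (EOQ₁), Q≈6,979.3) = €224,225.12
TC(tier 2, Q≈29,920.0) = €219,058.74
Minimum at tier 2: €219,058.74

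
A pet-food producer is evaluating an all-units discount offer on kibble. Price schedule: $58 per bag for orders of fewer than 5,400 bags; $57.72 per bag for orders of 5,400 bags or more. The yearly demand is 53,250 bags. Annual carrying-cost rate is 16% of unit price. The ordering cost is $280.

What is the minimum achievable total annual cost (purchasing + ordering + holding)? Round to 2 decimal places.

H₁ = 16%×$58 = $9.2800;  H₂ = 16%×$57.72 = $9.2352
EOQ₁ = √(2×53,250×280/9.2800) = 1,792.59  (< 5,400, feasible at tier 1)
EOQ₂ = √(2×53,250×280/9.2352) = 1,796.93  (< 5,400 → use Q = 5,400 at tier-2 price)
TC(tier 1 (EOQ₁), Q≈1,792.6) = $3,105,135.19
TC(tier 2, Q≈5,400.0) = $3,101,286.15
Minimum at tier 2: $3,101,286.15

$3,101,286.15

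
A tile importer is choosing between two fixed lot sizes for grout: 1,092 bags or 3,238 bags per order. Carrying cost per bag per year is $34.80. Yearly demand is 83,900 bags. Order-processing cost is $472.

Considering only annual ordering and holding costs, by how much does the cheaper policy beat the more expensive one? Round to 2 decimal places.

Annual cost at Q: ordering D·S/Q plus holding Q·H/2.
TC(1,092) = (83,900/1,092)×472 + (1,092/2)×34.8 = $55,265.27
TC(3,238) = (83,900/3,238)×472 + (3,238/2)×34.8 = $68,571.22
Lots of 1,092 are cheaper by $13,305.95.

$13,305.95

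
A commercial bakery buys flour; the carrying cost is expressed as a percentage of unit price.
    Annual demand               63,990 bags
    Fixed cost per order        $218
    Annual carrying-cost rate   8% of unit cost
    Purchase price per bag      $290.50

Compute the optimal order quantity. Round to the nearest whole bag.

Carrying cost H = $290.5 × 8% = $23.2400/bag/yr
2DS/H = 2·63,990·218/23.24 = 1,200,500.86
EOQ = √1,200,500.86 ≈ 1,095.67

1,096 bags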